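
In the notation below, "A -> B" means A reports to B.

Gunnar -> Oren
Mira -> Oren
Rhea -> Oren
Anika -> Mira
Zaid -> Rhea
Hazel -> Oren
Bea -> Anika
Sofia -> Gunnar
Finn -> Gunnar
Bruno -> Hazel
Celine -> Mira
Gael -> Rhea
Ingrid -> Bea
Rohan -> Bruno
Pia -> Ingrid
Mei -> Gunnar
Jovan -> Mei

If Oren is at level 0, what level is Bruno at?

Chain from Bruno up to Oren: Bruno → Hazel → Oren. That is 2 steps up, so Bruno is 2 levels below Oren.

2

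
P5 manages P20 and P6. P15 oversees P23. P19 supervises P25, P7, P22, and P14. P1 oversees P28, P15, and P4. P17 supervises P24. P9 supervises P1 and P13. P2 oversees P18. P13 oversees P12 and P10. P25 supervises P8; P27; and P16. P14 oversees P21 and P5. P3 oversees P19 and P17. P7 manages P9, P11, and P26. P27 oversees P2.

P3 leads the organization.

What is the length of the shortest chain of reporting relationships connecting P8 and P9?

P8 is 2 levels below P19, and P9 is 2 levels below P19 (their lowest common manager). The shortest path runs up from P8 to P19 and back down to P9: 2 + 2 = 4 links.

4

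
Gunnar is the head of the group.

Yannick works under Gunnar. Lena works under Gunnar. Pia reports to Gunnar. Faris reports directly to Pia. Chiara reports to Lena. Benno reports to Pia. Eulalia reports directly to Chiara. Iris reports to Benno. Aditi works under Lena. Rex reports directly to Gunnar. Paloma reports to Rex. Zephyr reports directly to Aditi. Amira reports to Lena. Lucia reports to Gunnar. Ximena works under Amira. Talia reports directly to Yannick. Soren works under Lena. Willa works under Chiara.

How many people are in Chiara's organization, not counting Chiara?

Chiara directly manages Eulalia, Willa. Eulalia has no reports. Willa has no reports. So Chiara's organization is 2 direct reports plus everyone under them: 1 + 1 = 2.

2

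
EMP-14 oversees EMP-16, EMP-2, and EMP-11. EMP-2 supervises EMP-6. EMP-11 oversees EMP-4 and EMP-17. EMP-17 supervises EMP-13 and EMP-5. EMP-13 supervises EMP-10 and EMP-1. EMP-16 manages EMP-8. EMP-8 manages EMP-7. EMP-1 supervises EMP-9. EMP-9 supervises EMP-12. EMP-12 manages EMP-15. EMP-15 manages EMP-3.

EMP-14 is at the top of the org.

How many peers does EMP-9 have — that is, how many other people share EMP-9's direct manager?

0

EMP-9 reports to EMP-1, and EMP-1 has no other direct reports. EMP-9 has 0 peers.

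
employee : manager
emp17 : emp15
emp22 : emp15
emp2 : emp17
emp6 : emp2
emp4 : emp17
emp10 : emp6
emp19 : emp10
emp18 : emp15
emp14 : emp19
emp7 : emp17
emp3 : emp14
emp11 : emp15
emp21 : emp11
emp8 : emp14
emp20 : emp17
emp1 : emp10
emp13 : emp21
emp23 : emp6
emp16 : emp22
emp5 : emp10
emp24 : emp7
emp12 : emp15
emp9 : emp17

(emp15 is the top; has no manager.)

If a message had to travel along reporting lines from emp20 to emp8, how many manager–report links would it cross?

7

emp20 is 1 level below emp17, and emp8 is 6 levels below emp17 (their lowest common manager). The shortest path runs up from emp20 to emp17 and back down to emp8: 1 + 6 = 7 links.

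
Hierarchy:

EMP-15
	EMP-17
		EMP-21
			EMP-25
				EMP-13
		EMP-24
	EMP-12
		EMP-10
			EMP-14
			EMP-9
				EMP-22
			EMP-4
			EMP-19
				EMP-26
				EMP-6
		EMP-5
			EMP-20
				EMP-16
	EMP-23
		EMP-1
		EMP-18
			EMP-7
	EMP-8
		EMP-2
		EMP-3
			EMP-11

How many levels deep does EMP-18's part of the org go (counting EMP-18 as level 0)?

1

The longest chain under EMP-18 runs EMP-18 → EMP-7, which is 1 level below EMP-18.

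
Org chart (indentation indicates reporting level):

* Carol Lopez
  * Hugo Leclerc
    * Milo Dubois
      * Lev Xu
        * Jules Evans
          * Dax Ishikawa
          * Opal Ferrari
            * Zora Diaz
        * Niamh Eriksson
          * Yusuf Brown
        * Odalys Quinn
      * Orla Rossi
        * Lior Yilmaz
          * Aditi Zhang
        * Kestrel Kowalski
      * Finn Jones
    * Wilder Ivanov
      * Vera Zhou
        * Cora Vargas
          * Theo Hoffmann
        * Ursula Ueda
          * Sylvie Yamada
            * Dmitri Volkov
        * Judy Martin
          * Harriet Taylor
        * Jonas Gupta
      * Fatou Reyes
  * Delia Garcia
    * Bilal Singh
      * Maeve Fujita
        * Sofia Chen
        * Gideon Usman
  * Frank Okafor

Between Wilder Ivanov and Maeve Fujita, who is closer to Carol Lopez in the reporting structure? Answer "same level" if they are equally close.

Wilder Ivanov

Wilder Ivanov is 2 levels below Carol Lopez; Maeve Fujita is 3. Wilder Ivanov is higher.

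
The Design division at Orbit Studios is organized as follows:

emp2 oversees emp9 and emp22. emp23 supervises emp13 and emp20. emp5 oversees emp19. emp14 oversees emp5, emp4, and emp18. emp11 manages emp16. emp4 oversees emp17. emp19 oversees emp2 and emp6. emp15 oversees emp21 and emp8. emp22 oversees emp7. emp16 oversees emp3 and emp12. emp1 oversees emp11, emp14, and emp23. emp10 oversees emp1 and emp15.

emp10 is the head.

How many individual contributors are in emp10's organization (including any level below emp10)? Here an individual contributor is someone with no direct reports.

11

The people in emp10's organization with no one reporting to them are emp21, emp8, emp13, emp20, emp18, emp17, emp6, emp7, emp9, emp12, emp3. That is 11.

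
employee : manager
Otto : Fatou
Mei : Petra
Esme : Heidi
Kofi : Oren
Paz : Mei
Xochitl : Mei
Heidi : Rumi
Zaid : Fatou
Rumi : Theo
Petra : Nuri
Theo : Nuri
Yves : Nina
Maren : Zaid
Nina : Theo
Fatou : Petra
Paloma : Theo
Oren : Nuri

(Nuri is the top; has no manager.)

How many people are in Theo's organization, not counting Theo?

6

Theo directly manages Paloma, Rumi, Nina. Paloma has no reports. Under Rumi: Heidi, Esme (2). Under Nina: Yves (1). So Theo's organization is 3 direct reports plus everyone under them: 1 + 3 + 2 = 6.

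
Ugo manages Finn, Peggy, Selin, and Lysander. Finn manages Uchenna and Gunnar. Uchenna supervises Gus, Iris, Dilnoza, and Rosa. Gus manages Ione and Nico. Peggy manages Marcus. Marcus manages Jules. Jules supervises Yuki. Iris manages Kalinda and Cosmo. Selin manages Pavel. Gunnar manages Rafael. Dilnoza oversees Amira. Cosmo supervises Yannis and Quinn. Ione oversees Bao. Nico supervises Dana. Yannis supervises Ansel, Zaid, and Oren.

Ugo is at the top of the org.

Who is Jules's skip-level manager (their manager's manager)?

Peggy

Jules reports to Marcus, and Marcus reports to Peggy. So Jules's skip-level manager is Peggy.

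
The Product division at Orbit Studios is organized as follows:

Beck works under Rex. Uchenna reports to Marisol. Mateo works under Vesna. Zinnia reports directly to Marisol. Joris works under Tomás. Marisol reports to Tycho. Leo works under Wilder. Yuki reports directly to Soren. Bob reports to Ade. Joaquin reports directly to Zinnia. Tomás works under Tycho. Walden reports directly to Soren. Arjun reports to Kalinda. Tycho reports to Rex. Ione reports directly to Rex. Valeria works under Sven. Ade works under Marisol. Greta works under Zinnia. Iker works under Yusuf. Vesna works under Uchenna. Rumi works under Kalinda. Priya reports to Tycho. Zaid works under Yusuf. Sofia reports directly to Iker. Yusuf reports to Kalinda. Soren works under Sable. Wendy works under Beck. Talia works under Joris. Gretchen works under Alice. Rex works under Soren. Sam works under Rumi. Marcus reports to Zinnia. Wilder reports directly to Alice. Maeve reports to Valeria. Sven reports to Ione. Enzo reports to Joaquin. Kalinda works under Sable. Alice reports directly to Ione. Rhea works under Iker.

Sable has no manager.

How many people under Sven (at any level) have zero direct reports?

1

The only person in Sven's organization with no one reporting to them is Maeve. That is 1.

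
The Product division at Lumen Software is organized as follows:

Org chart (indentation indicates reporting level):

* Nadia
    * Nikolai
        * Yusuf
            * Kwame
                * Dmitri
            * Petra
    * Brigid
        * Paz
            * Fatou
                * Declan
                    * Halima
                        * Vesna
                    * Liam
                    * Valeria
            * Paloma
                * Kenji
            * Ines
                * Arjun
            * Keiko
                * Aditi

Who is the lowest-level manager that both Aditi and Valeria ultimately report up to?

Aditi's chain of managers is Keiko, Paz, Brigid, Nadia. Valeria's chain of managers is Declan, Fatou, Paz, Brigid, Nadia. The first manager that appears in both chains is Paz.

Paz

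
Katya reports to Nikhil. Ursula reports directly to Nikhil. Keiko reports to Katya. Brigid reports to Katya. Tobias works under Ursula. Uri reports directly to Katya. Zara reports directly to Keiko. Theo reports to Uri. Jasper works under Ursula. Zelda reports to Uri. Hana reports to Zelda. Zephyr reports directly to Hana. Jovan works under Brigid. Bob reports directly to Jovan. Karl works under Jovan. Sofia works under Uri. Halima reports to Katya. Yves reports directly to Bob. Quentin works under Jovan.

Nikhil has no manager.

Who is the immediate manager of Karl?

Jovan

Karl reports directly to Jovan.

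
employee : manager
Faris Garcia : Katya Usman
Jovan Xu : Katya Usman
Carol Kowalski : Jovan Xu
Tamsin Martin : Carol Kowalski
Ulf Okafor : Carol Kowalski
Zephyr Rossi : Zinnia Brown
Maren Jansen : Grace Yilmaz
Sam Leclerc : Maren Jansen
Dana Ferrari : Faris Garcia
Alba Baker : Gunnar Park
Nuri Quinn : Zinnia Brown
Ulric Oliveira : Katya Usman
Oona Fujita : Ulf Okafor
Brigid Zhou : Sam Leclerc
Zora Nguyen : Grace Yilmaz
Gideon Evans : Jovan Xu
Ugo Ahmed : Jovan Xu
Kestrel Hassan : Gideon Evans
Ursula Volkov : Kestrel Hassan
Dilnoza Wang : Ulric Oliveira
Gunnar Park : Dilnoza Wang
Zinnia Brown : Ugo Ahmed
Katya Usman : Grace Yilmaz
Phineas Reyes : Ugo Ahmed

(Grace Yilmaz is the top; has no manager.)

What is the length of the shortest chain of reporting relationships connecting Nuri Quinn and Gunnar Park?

7

Nuri Quinn is 4 levels below Katya Usman, and Gunnar Park is 3 levels below Katya Usman (their lowest common manager). The shortest path runs up from Nuri Quinn to Katya Usman and back down to Gunnar Park: 4 + 3 = 7 links.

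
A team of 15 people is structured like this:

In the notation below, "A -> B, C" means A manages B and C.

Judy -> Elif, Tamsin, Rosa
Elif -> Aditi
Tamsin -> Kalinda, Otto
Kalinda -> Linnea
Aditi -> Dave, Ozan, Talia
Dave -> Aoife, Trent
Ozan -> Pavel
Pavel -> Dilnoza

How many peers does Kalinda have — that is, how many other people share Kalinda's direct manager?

1

Kalinda reports to Tamsin. Tamsin's other direct reports are Otto — 1 peer.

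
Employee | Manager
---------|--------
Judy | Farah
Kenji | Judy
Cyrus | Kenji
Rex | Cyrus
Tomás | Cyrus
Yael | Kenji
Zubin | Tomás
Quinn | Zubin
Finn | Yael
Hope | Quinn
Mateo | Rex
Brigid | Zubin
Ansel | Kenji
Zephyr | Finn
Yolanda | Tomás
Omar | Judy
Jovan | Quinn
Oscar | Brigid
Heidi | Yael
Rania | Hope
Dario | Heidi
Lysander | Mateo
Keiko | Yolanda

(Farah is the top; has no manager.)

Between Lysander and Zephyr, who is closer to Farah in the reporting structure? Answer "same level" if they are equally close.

Lysander is 6 levels below Farah; Zephyr is 5. Zephyr is higher.

Zephyr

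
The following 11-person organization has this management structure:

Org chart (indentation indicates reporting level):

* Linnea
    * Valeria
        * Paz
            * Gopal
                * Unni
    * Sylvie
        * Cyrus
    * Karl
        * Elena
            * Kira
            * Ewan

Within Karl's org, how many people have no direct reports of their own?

The people in Karl's organization with no one reporting to them are Ewan, Kira. That is 2.

2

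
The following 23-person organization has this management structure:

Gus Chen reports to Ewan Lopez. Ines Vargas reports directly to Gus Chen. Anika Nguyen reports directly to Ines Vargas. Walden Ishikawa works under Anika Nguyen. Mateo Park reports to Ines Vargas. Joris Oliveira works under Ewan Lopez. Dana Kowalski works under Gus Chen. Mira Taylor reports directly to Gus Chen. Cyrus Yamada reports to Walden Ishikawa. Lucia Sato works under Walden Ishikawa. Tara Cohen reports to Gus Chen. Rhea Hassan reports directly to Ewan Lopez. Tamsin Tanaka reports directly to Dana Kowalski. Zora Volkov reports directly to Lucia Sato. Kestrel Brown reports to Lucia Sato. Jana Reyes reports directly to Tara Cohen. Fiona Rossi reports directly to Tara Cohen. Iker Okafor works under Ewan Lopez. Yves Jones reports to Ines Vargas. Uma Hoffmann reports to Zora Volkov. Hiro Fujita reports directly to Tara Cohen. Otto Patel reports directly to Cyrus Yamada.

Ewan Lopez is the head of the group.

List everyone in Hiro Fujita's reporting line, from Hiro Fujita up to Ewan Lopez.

Hiro Fujita -> Tara Cohen -> Gus Chen -> Ewan Lopez

Hiro Fujita reports to Tara Cohen. Tara Cohen reports to Gus Chen. Gus Chen reports to Ewan Lopez. Ewan Lopez is at the top.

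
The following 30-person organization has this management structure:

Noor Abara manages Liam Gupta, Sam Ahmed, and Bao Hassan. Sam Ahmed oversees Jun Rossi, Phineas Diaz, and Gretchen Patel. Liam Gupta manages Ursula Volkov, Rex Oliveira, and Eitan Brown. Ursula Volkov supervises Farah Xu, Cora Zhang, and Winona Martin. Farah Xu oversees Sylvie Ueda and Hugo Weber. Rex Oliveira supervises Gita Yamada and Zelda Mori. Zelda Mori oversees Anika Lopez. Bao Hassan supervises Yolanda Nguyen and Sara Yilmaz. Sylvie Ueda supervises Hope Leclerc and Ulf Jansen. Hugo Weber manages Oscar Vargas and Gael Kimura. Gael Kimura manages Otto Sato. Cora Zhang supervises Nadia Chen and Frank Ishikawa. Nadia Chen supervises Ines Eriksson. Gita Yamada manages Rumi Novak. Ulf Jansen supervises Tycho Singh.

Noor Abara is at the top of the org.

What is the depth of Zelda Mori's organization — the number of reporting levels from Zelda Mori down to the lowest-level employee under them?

The longest chain under Zelda Mori runs Zelda Mori → Anika Lopez, which is 1 level below Zelda Mori.

1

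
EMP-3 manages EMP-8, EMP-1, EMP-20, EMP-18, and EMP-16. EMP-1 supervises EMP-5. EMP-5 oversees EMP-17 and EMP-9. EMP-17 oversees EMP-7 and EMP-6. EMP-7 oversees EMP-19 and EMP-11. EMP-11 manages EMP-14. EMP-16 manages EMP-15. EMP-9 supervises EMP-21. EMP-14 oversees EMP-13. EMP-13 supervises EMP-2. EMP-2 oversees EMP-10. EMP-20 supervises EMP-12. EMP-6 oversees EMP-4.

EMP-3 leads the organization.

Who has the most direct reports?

Direct-report counts: EMP-3 has 5; EMP-20 has 1; EMP-16 has 1; EMP-1 has 1; EMP-5 has 2; EMP-9 has 1; EMP-17 has 2; EMP-6 has 1; EMP-7 has 2; EMP-11 has 1; EMP-14 has 1; EMP-13 has 1; EMP-2 has 1. The largest is 5, held by EMP-3.

EMP-3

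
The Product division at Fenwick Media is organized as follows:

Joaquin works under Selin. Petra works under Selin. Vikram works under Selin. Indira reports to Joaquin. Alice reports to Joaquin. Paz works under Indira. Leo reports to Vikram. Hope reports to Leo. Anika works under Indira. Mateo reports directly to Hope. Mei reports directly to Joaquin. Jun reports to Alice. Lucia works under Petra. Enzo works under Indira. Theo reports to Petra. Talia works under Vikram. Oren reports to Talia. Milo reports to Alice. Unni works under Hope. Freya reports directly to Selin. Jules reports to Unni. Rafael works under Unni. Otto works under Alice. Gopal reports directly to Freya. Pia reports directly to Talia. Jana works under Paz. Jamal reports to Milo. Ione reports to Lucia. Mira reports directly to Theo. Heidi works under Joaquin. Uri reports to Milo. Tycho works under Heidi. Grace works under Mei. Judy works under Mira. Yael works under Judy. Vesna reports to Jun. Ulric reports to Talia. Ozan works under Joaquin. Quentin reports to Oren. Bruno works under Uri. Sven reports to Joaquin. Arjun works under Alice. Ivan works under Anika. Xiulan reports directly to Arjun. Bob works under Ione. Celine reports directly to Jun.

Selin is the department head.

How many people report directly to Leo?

Leo directly manages Hope. That is 1 direct report.

1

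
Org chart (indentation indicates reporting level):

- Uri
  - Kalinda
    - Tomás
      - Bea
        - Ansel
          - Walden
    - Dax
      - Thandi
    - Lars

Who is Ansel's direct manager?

Bea

Ansel reports directly to Bea.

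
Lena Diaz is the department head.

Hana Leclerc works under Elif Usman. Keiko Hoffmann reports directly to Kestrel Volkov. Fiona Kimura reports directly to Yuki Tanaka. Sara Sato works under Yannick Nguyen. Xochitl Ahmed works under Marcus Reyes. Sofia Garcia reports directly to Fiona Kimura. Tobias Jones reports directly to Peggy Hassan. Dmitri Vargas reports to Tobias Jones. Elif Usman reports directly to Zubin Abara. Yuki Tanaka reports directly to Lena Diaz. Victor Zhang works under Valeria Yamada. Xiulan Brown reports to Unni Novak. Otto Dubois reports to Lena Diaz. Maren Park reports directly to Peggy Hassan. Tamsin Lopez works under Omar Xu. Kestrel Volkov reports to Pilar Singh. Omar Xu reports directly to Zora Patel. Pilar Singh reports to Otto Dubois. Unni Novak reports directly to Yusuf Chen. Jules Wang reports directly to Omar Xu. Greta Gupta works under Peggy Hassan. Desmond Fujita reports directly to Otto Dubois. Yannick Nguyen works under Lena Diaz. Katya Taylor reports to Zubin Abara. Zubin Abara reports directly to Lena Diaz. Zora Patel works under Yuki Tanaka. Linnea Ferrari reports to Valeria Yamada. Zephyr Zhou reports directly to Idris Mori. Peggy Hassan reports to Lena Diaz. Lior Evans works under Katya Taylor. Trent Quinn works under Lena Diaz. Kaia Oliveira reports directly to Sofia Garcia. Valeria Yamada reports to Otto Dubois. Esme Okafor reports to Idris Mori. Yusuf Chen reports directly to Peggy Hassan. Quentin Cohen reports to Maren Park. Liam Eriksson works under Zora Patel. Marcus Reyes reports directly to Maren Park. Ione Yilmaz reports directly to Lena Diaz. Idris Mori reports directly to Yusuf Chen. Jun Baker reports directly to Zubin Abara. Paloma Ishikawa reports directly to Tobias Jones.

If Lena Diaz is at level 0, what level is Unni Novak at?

Chain from Unni Novak up to Lena Diaz: Unni Novak → Yusuf Chen → Peggy Hassan → Lena Diaz. That is 3 steps up, so Unni Novak is 3 levels below Lena Diaz.

3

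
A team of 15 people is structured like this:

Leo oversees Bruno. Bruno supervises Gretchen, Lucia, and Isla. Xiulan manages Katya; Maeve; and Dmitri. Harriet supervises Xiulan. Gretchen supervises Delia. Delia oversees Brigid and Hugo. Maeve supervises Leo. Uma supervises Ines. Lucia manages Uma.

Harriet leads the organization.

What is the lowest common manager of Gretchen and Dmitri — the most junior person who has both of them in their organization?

Xiulan

Gretchen's chain of managers is Bruno, Leo, Maeve, Xiulan, Harriet. Dmitri's chain of managers is Xiulan, Harriet. The first manager that appears in both chains is Xiulan.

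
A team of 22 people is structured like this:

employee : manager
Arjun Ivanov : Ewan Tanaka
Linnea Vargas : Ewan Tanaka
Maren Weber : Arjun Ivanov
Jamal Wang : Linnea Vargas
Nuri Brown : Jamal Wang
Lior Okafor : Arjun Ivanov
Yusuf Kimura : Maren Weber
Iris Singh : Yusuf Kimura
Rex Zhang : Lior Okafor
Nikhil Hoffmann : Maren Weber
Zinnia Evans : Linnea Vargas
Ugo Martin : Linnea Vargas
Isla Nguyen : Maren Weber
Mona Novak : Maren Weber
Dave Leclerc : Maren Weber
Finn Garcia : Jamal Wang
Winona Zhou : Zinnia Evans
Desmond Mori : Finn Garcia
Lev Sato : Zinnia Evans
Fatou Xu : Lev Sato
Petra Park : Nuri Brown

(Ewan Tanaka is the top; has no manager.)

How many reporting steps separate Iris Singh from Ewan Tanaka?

4

Chain from Iris Singh up to Ewan Tanaka: Iris Singh → Yusuf Kimura → Maren Weber → Arjun Ivanov → Ewan Tanaka. That is 4 steps up, so Iris Singh is 4 levels below Ewan Tanaka.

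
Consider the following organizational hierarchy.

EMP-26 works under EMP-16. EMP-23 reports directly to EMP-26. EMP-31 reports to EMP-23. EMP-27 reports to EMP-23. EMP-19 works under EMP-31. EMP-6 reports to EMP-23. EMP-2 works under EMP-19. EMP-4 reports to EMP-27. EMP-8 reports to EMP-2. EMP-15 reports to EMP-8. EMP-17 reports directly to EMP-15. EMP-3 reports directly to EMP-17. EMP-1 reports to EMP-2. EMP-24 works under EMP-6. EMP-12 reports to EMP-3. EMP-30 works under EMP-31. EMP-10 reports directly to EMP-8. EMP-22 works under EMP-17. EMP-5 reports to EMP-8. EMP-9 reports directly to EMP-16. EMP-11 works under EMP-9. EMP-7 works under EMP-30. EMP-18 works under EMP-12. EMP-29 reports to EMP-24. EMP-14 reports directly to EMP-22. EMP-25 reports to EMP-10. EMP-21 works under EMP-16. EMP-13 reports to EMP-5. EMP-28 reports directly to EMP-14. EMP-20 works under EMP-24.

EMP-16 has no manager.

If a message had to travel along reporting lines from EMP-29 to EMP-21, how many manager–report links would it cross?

6

EMP-29 is 5 levels below EMP-16, and EMP-21 is 1 level below EMP-16 (their lowest common manager). The shortest path runs up from EMP-29 to EMP-16 and back down to EMP-21: 5 + 1 = 6 links.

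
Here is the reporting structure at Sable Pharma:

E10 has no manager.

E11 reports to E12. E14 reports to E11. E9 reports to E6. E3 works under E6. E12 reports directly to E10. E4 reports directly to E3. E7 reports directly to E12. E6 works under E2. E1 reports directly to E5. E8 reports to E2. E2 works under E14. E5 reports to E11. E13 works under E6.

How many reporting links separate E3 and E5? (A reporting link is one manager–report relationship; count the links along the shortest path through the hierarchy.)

5

E3 is 4 levels below E11, and E5 is 1 level below E11 (their lowest common manager). The shortest path runs up from E3 to E11 and back down to E5: 4 + 1 = 5 links.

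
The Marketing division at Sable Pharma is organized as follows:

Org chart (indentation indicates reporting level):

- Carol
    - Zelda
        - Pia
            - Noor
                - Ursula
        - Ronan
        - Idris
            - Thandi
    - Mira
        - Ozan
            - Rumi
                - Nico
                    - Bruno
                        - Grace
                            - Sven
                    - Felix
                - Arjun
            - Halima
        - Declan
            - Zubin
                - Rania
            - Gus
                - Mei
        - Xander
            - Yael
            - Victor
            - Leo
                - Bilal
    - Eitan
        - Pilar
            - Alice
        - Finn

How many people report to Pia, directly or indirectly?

2

Pia directly manages Noor. Under Noor: Ursula (1). That's 2 in total.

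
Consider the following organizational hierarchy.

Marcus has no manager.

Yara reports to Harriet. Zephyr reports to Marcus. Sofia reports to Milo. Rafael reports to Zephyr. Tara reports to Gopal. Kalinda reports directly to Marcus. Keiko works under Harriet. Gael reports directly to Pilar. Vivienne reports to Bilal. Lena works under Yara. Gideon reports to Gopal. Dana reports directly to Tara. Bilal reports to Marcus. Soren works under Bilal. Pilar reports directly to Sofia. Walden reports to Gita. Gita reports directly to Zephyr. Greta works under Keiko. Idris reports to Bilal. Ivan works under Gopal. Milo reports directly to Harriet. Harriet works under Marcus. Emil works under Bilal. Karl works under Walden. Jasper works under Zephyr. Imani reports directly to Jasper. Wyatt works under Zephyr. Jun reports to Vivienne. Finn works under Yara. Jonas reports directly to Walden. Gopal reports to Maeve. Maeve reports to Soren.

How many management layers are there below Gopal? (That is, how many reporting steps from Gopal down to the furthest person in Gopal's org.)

2

The longest chain under Gopal runs Gopal → Tara → Dana, which is 2 levels below Gopal.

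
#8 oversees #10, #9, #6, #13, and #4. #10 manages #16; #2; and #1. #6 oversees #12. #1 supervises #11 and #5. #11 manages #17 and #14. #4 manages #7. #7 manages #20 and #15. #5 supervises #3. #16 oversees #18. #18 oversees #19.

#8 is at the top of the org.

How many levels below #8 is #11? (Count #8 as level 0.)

Chain from #11 up to #8: #11 → #1 → #10 → #8. That is 3 steps up, so #11 is 3 levels below #8.

3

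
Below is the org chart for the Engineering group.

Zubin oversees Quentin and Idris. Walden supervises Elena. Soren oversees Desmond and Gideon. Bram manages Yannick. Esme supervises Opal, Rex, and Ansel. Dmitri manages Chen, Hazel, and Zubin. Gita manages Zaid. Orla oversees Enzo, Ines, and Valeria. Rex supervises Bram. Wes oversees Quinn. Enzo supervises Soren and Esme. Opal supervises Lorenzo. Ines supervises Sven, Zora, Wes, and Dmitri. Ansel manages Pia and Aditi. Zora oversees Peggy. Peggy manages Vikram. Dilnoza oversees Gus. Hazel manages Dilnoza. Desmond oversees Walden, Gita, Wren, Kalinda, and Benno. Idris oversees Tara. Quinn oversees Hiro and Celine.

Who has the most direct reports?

Direct-report counts: Orla has 3; Ines has 4; Zora has 1; Peggy has 1; Dmitri has 3; Zubin has 2; Idris has 1; Hazel has 1; Dilnoza has 1; Wes has 1; Quinn has 2; Enzo has 2; Esme has 3; Rex has 1; Bram has 1; Opal has 1; Ansel has 2; Soren has 2; Desmond has 5; Gita has 1; Walden has 1. The largest is 5, held by Desmond.

Desmond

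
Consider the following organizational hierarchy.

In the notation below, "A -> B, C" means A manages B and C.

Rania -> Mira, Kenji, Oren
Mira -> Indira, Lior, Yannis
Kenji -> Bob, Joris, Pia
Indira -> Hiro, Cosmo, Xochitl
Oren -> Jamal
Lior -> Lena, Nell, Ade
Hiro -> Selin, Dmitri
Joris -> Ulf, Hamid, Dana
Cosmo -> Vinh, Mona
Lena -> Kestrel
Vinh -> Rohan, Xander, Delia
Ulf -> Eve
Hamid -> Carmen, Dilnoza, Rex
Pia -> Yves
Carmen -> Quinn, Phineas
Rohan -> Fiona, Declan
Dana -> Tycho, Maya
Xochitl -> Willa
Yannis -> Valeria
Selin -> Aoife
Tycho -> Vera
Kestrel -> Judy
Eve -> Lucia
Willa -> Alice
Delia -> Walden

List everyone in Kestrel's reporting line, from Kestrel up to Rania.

Kestrel -> Lena -> Lior -> Mira -> Rania

Kestrel reports to Lena. Lena reports to Lior. Lior reports to Mira. Mira reports to Rania. Rania is at the top.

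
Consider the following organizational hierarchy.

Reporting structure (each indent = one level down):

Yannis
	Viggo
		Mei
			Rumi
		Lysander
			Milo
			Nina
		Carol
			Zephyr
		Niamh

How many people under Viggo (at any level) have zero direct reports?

5

The people in Viggo's organization with no one reporting to them are Niamh, Zephyr, Nina, Milo, Rumi. That is 5.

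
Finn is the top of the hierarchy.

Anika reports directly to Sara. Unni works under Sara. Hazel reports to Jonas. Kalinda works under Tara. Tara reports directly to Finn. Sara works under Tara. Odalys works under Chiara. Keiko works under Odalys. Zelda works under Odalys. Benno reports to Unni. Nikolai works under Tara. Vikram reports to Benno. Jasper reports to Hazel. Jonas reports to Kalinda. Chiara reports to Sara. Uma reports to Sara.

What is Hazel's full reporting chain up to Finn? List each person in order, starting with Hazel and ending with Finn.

Hazel -> Jonas -> Kalinda -> Tara -> Finn

Hazel reports to Jonas. Jonas reports to Kalinda. Kalinda reports to Tara. Tara reports to Finn. Finn is at the top.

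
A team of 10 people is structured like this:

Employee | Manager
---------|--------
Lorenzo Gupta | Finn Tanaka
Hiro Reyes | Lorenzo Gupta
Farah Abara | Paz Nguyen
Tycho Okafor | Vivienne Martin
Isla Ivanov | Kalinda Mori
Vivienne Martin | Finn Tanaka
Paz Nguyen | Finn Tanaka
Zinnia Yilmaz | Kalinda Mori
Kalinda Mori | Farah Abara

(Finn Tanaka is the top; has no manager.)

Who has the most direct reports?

Direct-report counts: Finn Tanaka has 3; Vivienne Martin has 1; Paz Nguyen has 1; Farah Abara has 1; Kalinda Mori has 2; Lorenzo Gupta has 1. The largest is 3, held by Finn Tanaka.

Finn Tanaka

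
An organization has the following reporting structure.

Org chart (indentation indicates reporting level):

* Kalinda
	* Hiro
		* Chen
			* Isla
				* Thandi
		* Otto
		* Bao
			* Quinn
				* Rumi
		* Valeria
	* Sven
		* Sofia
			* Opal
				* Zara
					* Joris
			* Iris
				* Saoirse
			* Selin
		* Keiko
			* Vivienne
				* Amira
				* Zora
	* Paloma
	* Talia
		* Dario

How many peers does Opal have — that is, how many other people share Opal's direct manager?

Opal reports to Sofia. Sofia's other direct reports are Iris, Selin — 2 peers.

2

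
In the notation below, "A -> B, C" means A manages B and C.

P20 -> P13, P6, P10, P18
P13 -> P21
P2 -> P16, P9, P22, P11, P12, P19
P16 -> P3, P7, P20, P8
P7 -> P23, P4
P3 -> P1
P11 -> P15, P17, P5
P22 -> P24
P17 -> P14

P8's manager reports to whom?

P2

P8 reports to P16, and P16 reports to P2. So P8's skip-level manager is P2.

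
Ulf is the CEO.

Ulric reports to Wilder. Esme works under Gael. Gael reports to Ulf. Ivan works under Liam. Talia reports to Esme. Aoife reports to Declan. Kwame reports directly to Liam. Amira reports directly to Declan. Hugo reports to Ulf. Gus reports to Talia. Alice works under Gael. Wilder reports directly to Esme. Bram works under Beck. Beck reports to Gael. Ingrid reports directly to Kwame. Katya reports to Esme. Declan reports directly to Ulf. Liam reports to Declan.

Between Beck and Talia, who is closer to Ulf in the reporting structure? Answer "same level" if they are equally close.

Beck

Beck is 2 levels below Ulf; Talia is 3. Beck is higher.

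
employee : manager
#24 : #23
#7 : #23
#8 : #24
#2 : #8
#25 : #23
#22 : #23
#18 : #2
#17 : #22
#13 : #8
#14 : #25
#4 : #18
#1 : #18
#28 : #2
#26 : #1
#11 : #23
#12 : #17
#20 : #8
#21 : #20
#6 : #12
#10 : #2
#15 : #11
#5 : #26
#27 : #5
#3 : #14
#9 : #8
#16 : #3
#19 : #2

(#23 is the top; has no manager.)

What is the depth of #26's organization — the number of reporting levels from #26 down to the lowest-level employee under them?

2

The longest chain under #26 runs #26 → #5 → #27, which is 2 levels below #26.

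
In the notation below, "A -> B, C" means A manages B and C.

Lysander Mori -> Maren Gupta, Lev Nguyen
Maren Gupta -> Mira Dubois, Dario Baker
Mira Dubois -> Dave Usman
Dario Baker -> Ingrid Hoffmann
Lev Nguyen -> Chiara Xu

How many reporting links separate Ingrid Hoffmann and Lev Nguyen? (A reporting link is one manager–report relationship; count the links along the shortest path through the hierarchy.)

Ingrid Hoffmann is 3 levels below Lysander Mori, and Lev Nguyen is 1 level below Lysander Mori (their lowest common manager). The shortest path runs up from Ingrid Hoffmann to Lysander Mori and back down to Lev Nguyen: 3 + 1 = 4 links.

4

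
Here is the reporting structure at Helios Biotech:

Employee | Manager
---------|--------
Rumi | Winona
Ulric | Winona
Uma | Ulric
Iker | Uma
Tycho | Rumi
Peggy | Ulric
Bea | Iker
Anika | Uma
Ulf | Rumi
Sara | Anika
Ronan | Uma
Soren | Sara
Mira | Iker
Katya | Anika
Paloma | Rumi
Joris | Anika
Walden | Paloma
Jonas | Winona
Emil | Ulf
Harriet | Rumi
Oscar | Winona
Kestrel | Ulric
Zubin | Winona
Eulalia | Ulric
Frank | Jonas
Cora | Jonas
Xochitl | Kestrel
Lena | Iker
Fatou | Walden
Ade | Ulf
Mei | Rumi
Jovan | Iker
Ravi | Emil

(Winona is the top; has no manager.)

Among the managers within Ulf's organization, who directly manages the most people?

Direct-report counts within Ulf's organization: Ulf has 2; Emil has 1. The largest is 2, held by Ulf.

Ulf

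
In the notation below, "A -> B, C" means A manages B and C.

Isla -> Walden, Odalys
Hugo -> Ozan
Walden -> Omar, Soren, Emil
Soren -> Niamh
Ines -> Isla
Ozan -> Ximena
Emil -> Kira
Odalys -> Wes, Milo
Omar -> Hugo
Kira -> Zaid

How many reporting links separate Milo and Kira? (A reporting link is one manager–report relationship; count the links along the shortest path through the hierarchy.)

5

Milo is 2 levels below Isla, and Kira is 3 levels below Isla (their lowest common manager). The shortest path runs up from Milo to Isla and back down to Kira: 2 + 3 = 5 links.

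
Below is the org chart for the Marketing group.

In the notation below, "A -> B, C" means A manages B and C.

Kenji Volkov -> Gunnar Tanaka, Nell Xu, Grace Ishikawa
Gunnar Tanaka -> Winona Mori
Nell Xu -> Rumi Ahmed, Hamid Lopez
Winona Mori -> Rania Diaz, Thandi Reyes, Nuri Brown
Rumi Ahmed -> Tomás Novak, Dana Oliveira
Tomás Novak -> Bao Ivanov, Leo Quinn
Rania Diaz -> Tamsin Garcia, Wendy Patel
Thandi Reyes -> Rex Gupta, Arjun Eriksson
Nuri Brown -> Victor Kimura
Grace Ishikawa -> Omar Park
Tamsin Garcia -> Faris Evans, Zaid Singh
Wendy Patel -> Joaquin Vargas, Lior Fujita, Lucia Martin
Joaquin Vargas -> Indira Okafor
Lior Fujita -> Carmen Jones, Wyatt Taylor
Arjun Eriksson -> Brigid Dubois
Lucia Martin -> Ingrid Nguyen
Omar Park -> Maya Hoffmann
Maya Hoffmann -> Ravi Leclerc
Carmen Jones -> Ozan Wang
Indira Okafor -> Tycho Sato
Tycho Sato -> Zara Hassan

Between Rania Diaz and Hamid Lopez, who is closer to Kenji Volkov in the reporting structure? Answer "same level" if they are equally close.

Hamid Lopez

Rania Diaz is 3 levels below Kenji Volkov; Hamid Lopez is 2. Hamid Lopez is higher.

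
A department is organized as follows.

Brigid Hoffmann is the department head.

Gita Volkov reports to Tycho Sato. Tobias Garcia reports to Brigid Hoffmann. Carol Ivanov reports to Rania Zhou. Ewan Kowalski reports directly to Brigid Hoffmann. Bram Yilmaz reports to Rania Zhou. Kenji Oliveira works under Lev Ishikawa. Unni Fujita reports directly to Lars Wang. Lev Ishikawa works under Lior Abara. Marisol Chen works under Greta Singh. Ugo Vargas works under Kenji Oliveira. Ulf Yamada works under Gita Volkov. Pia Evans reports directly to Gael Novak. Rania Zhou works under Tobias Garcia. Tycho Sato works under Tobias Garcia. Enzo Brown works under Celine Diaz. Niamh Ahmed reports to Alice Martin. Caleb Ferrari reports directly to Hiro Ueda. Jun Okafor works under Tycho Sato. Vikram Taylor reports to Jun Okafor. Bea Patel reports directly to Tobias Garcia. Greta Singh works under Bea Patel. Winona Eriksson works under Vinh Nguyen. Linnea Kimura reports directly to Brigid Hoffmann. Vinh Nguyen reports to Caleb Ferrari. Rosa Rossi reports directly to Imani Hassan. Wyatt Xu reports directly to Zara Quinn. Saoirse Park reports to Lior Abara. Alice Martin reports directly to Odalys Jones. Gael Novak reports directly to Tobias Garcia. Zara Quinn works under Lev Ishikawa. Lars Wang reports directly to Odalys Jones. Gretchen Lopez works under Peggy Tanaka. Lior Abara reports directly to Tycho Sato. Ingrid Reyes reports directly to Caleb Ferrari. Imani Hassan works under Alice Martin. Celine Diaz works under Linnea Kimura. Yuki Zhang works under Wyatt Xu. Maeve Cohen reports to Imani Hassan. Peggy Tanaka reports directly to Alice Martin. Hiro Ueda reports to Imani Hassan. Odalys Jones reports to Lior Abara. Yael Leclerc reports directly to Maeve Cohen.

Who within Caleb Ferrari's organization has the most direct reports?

Caleb Ferrari

Direct-report counts within Caleb Ferrari's organization: Caleb Ferrari has 2; Vinh Nguyen has 1. The largest is 2, held by Caleb Ferrari.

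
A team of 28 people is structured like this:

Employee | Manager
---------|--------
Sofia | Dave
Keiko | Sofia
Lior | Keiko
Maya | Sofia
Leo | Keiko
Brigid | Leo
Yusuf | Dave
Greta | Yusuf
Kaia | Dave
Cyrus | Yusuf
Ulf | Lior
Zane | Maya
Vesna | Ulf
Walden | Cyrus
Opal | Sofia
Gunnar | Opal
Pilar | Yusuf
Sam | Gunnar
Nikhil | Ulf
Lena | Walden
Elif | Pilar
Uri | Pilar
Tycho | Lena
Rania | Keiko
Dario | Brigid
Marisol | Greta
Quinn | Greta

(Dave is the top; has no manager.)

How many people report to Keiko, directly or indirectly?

8

Keiko directly manages Lior, Leo, Rania. Under Lior: Ulf, Nikhil, Vesna (3). Under Leo: Brigid, Dario (2). Rania has no reports. So Keiko's organization is 3 direct reports plus everyone under them: 4 + 3 + 1 = 8.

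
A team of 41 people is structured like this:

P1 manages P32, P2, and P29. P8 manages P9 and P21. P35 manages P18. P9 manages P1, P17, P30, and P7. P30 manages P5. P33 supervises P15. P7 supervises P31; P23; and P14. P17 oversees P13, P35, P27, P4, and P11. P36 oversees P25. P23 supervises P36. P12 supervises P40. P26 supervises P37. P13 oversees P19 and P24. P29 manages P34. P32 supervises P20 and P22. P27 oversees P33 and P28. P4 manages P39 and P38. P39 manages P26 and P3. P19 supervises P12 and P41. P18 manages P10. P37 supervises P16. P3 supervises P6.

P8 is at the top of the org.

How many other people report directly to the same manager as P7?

P7 reports to P9. P9's other direct reports are P17, P1, P30 — 3 peers.

3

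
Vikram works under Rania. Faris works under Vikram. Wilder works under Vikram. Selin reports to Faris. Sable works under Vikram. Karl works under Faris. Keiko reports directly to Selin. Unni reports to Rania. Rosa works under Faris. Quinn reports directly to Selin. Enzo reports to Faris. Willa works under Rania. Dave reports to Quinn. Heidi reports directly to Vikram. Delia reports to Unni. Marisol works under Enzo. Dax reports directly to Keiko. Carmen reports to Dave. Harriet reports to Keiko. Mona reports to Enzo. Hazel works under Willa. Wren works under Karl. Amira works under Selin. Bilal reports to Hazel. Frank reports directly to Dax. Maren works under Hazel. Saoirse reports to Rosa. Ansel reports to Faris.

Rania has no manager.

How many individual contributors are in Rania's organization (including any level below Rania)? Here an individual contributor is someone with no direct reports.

The people in Rania's organization with no one reporting to them are Maren, Bilal, Delia, Heidi, Sable, Wilder, Ansel, Mona, Marisol, Saoirse, Wren, Amira, Carmen, Harriet, Frank. That is 15.

15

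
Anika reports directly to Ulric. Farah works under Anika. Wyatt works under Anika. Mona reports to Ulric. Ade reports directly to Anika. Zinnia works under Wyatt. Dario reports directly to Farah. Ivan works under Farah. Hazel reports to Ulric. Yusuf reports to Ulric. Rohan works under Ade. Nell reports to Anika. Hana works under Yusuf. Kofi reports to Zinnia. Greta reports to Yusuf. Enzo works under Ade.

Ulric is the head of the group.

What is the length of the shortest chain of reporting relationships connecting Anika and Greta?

3

Anika is 1 level below Ulric, and Greta is 2 levels below Ulric (their lowest common manager). The shortest path runs up from Anika to Ulric and back down to Greta: 1 + 2 = 3 links.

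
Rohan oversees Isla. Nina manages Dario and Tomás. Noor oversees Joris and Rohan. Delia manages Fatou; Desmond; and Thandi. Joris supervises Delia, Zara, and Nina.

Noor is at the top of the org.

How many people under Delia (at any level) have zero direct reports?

3

The people in Delia's organization with no one reporting to them are Fatou, Thandi, Desmond. That is 3.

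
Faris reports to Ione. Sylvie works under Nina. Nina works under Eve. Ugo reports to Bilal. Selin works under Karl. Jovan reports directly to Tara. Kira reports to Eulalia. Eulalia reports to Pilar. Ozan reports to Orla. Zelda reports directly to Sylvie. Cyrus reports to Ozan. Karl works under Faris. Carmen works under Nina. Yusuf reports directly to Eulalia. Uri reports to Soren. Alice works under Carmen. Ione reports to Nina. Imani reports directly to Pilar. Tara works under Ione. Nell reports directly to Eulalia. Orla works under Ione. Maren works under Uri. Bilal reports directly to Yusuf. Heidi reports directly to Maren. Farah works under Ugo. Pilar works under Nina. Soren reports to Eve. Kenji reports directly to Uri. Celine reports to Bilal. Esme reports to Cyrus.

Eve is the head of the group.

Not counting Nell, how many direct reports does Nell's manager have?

2

Nell reports to Eulalia. Eulalia's other direct reports are Yusuf, Kira — 2 peers.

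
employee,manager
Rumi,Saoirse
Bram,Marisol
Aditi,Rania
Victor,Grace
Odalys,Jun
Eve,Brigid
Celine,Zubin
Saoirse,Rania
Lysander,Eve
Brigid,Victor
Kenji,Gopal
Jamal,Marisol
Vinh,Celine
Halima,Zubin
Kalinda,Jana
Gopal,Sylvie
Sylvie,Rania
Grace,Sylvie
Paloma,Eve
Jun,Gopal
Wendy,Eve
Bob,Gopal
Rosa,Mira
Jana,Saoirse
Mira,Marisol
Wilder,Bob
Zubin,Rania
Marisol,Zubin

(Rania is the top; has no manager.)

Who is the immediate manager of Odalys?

Jun

Odalys reports directly to Jun.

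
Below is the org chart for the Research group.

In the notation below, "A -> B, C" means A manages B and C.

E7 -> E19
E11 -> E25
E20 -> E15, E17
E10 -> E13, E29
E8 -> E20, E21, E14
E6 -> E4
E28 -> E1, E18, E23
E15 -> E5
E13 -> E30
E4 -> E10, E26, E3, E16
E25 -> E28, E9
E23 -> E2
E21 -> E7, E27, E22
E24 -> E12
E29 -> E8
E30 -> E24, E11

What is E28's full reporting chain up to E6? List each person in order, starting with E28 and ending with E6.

E28 -> E25 -> E11 -> E30 -> E13 -> E10 -> E4 -> E6

E28 reports to E25. E25 reports to E11. E11 reports to E30. E30 reports to E13. E13 reports to E10. E10 reports to E4. E4 reports to E6. E6 is at the top.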